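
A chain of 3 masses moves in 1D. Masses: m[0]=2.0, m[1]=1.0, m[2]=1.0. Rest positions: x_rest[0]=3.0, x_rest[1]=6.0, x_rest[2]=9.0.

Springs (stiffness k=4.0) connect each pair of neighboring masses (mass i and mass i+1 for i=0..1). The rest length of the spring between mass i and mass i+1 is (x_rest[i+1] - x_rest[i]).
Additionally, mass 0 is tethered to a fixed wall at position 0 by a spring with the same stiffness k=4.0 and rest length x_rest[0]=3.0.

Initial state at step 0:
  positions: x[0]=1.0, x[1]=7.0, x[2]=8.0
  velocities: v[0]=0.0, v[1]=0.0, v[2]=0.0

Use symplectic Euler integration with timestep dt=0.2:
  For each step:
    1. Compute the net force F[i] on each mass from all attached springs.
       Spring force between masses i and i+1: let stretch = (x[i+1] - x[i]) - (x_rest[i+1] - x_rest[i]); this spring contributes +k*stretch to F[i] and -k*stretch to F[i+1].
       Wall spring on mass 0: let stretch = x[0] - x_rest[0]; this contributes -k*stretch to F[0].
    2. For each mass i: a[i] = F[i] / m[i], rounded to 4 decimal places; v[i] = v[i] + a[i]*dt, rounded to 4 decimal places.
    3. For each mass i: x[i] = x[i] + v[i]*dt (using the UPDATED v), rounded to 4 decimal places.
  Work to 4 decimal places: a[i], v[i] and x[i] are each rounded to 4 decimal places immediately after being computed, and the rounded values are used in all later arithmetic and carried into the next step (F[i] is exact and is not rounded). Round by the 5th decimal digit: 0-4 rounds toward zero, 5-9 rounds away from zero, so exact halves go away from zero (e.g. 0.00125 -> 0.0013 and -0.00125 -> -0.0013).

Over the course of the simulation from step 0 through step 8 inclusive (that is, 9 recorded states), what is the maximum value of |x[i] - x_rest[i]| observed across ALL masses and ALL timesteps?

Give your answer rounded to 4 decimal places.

Step 0: x=[1.0000 7.0000 8.0000] v=[0.0000 0.0000 0.0000]
Step 1: x=[1.4000 6.2000 8.3200] v=[2.0000 -4.0000 1.6000]
Step 2: x=[2.0720 4.9712 8.7808] v=[3.3600 -6.1440 2.3040]
Step 3: x=[2.8102 3.8881 9.1121] v=[3.6909 -5.4157 1.6563]
Step 4: x=[3.4098 3.4683 9.0875] v=[2.9980 -2.0988 -0.1229]
Step 5: x=[3.7413 3.9383 8.6438] v=[1.6575 2.3498 -2.2183]
Step 6: x=[3.7893 5.1296 7.9273] v=[0.2398 5.9566 -3.5827]
Step 7: x=[3.6413 6.5541 7.2431] v=[-0.7398 7.1225 -3.4209]
Step 8: x=[3.4351 7.6228 6.9287] v=[-1.0312 5.3435 -1.5721]
Max displacement = 2.5317

Answer: 2.5317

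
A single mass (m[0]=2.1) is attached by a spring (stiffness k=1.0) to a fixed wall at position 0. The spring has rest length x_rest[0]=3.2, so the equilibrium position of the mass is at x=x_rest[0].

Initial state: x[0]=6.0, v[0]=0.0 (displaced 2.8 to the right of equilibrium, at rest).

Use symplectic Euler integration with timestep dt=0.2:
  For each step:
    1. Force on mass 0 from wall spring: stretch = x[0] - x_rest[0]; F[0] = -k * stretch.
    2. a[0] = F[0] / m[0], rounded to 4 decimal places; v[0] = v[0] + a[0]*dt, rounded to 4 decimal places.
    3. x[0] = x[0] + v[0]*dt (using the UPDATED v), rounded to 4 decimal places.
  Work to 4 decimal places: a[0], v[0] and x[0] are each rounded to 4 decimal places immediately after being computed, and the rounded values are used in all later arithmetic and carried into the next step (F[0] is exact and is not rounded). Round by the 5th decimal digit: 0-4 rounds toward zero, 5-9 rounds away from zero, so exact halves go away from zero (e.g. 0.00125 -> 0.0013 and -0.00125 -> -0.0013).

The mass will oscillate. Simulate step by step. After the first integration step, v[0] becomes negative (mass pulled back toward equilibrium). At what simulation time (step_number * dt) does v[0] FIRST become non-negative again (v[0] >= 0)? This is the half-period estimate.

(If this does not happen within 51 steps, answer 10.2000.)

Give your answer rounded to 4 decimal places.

Answer: 4.6000

Derivation:
Step 0: x=[6.0000] v=[0.0000]
Step 1: x=[5.9467] v=[-0.2667]
Step 2: x=[5.8410] v=[-0.5283]
Step 3: x=[5.6850] v=[-0.7798]
Step 4: x=[5.4817] v=[-1.0165]
Step 5: x=[5.2349] v=[-1.2338]
Step 6: x=[4.9494] v=[-1.4276]
Step 7: x=[4.6306] v=[-1.5942]
Step 8: x=[4.2845] v=[-1.7304]
Step 9: x=[3.9178] v=[-1.8337]
Step 10: x=[3.5374] v=[-1.9021]
Step 11: x=[3.1506] v=[-1.9342]
Step 12: x=[2.7647] v=[-1.9295]
Step 13: x=[2.3871] v=[-1.8880]
Step 14: x=[2.0250] v=[-1.8106]
Step 15: x=[1.6853] v=[-1.6987]
Step 16: x=[1.3744] v=[-1.5544]
Step 17: x=[1.0983] v=[-1.3805]
Step 18: x=[0.8622] v=[-1.1803]
Step 19: x=[0.6707] v=[-0.9577]
Step 20: x=[0.5273] v=[-0.7168]
Step 21: x=[0.4348] v=[-0.4623]
Step 22: x=[0.3950] v=[-0.1989]
Step 23: x=[0.4086] v=[0.0682]
First v>=0 after going negative at step 23, time=4.6000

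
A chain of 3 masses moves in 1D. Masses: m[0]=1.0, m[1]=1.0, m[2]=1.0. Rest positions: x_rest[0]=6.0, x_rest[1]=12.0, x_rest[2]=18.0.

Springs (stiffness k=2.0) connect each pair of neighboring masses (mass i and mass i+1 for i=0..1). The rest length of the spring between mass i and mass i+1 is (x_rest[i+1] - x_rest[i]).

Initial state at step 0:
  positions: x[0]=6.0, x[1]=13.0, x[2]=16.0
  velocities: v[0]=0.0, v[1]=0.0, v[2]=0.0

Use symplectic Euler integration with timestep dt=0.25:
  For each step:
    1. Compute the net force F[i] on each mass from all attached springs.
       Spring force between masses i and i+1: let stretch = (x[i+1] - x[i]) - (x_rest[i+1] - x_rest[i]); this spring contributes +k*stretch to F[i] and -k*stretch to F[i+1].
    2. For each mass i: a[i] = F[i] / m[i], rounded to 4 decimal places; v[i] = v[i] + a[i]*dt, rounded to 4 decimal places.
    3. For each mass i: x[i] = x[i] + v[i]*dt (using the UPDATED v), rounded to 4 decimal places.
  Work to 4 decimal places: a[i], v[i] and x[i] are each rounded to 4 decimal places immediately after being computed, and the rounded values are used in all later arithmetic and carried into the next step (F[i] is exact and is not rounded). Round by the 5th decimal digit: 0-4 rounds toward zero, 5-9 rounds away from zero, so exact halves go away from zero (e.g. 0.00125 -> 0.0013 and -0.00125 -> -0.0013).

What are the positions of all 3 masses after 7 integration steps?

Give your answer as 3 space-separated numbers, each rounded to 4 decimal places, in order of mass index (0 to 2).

Step 0: x=[6.0000 13.0000 16.0000] v=[0.0000 0.0000 0.0000]
Step 1: x=[6.1250 12.5000 16.3750] v=[0.5000 -2.0000 1.5000]
Step 2: x=[6.2969 11.6875 17.0156] v=[0.6875 -3.2500 2.5625]
Step 3: x=[6.3926 10.8672 17.7402] v=[0.3828 -3.2813 2.8985]
Step 4: x=[6.2976 10.3467 18.3557] v=[-0.3799 -2.0821 2.4620]
Step 5: x=[5.9588 10.3212 18.7201] v=[-1.3554 -0.1022 1.4575]
Step 6: x=[5.4153 10.8002 18.7846] v=[-2.1742 1.9161 0.2581]
Step 7: x=[4.7949 11.6042 18.6011] v=[-2.4818 3.2159 -0.7341]

Answer: 4.7949 11.6042 18.6011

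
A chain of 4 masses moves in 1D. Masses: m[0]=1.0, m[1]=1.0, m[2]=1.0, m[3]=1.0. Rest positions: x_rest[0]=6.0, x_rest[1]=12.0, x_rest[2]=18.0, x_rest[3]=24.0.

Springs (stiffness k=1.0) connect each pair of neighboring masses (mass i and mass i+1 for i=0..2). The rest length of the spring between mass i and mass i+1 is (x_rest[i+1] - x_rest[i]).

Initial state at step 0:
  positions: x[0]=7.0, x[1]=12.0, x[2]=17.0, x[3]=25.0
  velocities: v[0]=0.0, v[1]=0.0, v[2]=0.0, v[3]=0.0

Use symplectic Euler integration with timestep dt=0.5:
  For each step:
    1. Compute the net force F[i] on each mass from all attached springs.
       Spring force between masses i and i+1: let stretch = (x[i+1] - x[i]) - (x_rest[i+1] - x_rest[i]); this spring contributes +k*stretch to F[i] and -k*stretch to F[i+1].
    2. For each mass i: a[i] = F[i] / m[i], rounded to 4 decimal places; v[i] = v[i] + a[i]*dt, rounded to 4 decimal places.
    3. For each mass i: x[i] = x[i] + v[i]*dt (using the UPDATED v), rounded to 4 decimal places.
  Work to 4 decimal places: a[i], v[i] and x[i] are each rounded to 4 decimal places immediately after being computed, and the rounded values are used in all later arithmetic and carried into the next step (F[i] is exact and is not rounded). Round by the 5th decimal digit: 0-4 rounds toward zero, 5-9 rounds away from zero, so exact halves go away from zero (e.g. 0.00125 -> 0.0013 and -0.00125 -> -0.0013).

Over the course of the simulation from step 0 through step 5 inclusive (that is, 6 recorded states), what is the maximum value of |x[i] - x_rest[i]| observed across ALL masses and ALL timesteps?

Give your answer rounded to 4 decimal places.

Answer: 1.3594

Derivation:
Step 0: x=[7.0000 12.0000 17.0000 25.0000] v=[0.0000 0.0000 0.0000 0.0000]
Step 1: x=[6.7500 12.0000 17.7500 24.5000] v=[-0.5000 0.0000 1.5000 -1.0000]
Step 2: x=[6.3125 12.1250 18.7500 23.8125] v=[-0.8750 0.2500 2.0000 -1.3750]
Step 3: x=[5.8281 12.4532 19.3594 23.3594] v=[-0.9688 0.6563 1.2188 -0.9063]
Step 4: x=[5.5000 12.8517 19.2423 23.4063] v=[-0.6563 0.7969 -0.2343 0.0937]
Step 5: x=[5.5098 13.0099 18.5685 23.9122] v=[0.0196 0.3164 -1.3476 1.0117]
Max displacement = 1.3594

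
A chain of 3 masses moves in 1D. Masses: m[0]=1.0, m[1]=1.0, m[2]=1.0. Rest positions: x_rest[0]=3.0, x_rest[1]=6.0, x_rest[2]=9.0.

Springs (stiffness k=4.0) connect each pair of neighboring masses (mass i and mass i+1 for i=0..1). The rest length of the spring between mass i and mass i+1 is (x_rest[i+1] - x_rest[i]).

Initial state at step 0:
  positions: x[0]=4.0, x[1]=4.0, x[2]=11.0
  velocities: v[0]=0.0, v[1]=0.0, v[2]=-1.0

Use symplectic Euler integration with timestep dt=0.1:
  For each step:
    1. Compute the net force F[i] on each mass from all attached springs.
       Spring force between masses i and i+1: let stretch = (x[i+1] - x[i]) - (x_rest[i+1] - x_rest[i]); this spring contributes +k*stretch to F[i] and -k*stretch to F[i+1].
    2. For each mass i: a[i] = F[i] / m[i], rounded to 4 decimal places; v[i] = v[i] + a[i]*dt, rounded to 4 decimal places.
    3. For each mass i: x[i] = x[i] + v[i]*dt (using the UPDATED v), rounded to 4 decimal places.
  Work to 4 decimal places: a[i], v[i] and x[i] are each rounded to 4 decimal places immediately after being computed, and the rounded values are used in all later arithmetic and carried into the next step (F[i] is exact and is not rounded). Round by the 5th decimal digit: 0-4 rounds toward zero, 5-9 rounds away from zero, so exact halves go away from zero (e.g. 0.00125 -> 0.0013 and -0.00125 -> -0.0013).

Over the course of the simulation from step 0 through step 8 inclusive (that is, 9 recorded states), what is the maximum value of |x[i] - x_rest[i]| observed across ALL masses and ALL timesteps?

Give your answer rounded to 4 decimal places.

Step 0: x=[4.0000 4.0000 11.0000] v=[0.0000 0.0000 -1.0000]
Step 1: x=[3.8800 4.2800 10.7400] v=[-1.2000 2.8000 -2.6000]
Step 2: x=[3.6560 4.8024 10.3416] v=[-2.2400 5.2240 -3.9840]
Step 3: x=[3.3579 5.5005 9.8416] v=[-2.9814 6.9811 -4.9997]
Step 4: x=[3.0255 6.2866 9.2880] v=[-3.3244 7.8605 -5.5361]
Step 5: x=[2.7035 7.0623 8.7343] v=[-3.2200 7.7566 -5.5367]
Step 6: x=[2.4359 7.7305 8.2338] v=[-2.6765 6.6819 -5.0055]
Step 7: x=[2.2600 8.2070 7.8331] v=[-1.7587 4.7654 -4.0068]
Step 8: x=[2.2020 8.4307 7.5674] v=[-0.5799 2.2370 -2.6572]
Max displacement = 2.4307

Answer: 2.4307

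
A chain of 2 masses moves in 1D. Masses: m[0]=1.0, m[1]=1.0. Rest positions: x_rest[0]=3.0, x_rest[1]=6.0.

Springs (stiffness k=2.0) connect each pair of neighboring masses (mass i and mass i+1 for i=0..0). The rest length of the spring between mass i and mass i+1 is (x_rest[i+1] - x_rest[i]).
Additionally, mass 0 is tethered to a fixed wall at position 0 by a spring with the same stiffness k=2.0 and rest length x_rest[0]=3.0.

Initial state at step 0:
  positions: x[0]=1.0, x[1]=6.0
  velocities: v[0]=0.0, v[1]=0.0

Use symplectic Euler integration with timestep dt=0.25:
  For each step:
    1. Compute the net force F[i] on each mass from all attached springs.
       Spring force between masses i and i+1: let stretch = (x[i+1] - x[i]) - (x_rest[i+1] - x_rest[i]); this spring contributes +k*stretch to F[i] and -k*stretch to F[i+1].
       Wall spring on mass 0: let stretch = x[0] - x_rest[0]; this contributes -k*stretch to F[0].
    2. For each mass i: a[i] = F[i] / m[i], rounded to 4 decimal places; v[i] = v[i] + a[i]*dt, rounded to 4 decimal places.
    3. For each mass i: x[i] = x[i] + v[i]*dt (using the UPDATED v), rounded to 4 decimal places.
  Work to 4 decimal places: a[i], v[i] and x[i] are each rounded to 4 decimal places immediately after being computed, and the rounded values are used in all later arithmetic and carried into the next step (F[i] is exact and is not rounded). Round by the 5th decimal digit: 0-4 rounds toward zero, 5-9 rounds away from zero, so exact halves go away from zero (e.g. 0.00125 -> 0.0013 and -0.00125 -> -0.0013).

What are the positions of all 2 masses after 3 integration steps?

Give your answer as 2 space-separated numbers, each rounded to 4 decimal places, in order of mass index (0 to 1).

Step 0: x=[1.0000 6.0000] v=[0.0000 0.0000]
Step 1: x=[1.5000 5.7500] v=[2.0000 -1.0000]
Step 2: x=[2.3438 5.3438] v=[3.3750 -1.6250]
Step 3: x=[3.2696 4.9376] v=[3.7031 -1.6250]

Answer: 3.2696 4.9376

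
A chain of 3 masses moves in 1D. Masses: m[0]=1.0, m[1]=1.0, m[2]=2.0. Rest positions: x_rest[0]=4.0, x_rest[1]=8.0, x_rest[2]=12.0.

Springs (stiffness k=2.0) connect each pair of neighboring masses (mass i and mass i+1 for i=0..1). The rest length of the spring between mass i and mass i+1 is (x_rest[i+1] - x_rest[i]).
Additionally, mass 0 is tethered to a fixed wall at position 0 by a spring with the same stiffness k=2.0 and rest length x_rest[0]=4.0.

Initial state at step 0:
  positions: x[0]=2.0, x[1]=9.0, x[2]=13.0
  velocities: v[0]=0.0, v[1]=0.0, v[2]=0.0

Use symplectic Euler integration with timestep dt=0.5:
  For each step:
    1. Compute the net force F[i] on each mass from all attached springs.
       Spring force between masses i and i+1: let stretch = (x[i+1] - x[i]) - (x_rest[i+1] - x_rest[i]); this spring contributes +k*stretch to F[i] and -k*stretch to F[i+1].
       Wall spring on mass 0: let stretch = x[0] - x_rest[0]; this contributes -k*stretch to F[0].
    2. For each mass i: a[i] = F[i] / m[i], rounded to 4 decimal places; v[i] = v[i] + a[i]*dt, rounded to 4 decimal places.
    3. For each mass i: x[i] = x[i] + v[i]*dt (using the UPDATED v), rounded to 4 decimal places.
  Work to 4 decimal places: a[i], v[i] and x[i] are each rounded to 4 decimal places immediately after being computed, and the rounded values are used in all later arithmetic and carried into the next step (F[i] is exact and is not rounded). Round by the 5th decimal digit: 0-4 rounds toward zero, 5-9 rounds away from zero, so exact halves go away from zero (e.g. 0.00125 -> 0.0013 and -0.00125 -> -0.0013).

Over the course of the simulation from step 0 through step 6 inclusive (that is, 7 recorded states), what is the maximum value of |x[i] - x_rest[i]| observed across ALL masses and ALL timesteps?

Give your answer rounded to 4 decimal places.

Step 0: x=[2.0000 9.0000 13.0000] v=[0.0000 0.0000 0.0000]
Step 1: x=[4.5000 7.5000 13.0000] v=[5.0000 -3.0000 0.0000]
Step 2: x=[6.2500 7.2500 12.6250] v=[3.5000 -0.5000 -0.7500]
Step 3: x=[5.3750 9.1875 11.9063] v=[-1.7500 3.8750 -1.4375]
Step 4: x=[3.7188 10.5782 11.5079] v=[-3.3125 2.7813 -0.7969]
Step 5: x=[3.6329 9.0040 11.8771] v=[-0.1719 -3.1484 0.7383]
Step 6: x=[4.4161 6.1808 12.5280] v=[1.5663 -5.6464 1.3018]
Max displacement = 2.5782

Answer: 2.5782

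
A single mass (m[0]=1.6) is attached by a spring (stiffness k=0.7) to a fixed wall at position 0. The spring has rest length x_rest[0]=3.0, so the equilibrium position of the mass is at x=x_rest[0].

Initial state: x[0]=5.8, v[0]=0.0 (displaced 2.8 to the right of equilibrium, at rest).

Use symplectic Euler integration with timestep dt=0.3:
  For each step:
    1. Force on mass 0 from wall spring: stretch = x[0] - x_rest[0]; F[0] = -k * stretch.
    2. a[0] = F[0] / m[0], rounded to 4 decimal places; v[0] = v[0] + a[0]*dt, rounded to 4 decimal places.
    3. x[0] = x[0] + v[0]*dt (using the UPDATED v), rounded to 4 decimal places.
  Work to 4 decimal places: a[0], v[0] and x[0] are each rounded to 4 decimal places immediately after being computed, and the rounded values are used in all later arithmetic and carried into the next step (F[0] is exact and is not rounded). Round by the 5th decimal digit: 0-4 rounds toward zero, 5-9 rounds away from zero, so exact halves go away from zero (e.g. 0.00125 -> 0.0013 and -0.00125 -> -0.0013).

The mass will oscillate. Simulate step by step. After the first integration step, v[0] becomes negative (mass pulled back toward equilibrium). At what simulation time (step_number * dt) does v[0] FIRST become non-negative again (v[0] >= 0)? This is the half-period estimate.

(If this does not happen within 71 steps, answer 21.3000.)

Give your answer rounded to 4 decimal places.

Answer: 4.8000

Derivation:
Step 0: x=[5.8000] v=[0.0000]
Step 1: x=[5.6898] v=[-0.3675]
Step 2: x=[5.4737] v=[-0.7205]
Step 3: x=[5.1601] v=[-1.0452]
Step 4: x=[4.7615] v=[-1.3287]
Step 5: x=[4.2935] v=[-1.5599]
Step 6: x=[3.7746] v=[-1.7297]
Step 7: x=[3.2252] v=[-1.8314]
Step 8: x=[2.6669] v=[-1.8610]
Step 9: x=[2.1217] v=[-1.8173]
Step 10: x=[1.6111] v=[-1.7020]
Step 11: x=[1.1552] v=[-1.5197]
Step 12: x=[0.7719] v=[-1.2776]
Step 13: x=[0.4763] v=[-0.9852]
Step 14: x=[0.2801] v=[-0.6540]
Step 15: x=[0.1910] v=[-0.2970]
Step 16: x=[0.2125] v=[0.0717]
First v>=0 after going negative at step 16, time=4.8000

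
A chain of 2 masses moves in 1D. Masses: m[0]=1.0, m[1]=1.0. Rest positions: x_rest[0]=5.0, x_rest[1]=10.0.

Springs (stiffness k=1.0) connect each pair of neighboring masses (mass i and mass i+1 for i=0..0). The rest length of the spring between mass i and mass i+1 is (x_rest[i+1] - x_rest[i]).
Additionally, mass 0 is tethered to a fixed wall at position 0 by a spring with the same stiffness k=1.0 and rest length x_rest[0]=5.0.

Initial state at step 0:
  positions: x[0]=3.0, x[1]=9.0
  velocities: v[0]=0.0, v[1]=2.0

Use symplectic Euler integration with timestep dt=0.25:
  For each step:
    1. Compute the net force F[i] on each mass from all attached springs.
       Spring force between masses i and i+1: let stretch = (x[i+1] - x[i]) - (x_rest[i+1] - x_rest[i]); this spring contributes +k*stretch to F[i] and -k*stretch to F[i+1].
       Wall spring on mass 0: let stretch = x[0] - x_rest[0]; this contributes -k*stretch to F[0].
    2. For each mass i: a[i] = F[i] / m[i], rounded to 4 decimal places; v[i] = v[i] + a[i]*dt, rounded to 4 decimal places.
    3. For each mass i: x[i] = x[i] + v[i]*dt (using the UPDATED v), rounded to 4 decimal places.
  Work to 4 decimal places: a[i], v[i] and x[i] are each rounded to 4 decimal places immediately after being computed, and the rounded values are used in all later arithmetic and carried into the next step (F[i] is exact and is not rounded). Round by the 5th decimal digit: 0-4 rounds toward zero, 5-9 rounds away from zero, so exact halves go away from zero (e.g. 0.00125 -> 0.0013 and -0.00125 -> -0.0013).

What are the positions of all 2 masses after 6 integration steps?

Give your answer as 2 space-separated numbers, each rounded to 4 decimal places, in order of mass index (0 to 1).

Answer: 6.1608 10.6789

Derivation:
Step 0: x=[3.0000 9.0000] v=[0.0000 2.0000]
Step 1: x=[3.1875 9.4375] v=[0.7500 1.7500]
Step 2: x=[3.5664 9.7969] v=[1.5156 1.4375]
Step 3: x=[4.1118 10.0794] v=[2.1816 1.1299]
Step 4: x=[4.7732 10.3014] v=[2.6456 0.8880]
Step 5: x=[5.4818 10.4904] v=[2.8344 0.7560]
Step 6: x=[6.1608 10.6789] v=[2.7161 0.7539]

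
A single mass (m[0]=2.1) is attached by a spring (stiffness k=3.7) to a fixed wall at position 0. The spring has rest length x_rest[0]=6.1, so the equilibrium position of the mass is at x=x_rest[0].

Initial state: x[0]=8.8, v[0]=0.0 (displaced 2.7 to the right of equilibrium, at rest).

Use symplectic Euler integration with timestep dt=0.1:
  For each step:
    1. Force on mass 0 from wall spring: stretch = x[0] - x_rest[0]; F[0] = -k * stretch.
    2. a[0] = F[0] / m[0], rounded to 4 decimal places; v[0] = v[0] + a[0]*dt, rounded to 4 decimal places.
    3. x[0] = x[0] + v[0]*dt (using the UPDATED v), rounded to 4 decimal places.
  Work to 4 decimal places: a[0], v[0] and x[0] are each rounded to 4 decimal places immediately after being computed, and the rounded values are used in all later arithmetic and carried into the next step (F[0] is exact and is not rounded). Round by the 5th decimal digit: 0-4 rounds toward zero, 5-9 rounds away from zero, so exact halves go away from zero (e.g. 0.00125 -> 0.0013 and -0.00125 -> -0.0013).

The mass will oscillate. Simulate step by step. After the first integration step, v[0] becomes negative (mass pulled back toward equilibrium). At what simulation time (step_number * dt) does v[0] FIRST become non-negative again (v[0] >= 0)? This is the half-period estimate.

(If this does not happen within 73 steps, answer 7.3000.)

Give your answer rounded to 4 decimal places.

Answer: 2.4000

Derivation:
Step 0: x=[8.8000] v=[0.0000]
Step 1: x=[8.7524] v=[-0.4757]
Step 2: x=[8.6581] v=[-0.9430]
Step 3: x=[8.5187] v=[-1.3937]
Step 4: x=[8.3367] v=[-1.8199]
Step 5: x=[8.1153] v=[-2.2140]
Step 6: x=[7.8584] v=[-2.5691]
Step 7: x=[7.5705] v=[-2.8789]
Step 8: x=[7.2567] v=[-3.1380]
Step 9: x=[6.9225] v=[-3.3418]
Step 10: x=[6.5738] v=[-3.4867]
Step 11: x=[6.2168] v=[-3.5702]
Step 12: x=[5.8577] v=[-3.5908]
Step 13: x=[5.5029] v=[-3.5481]
Step 14: x=[5.1586] v=[-3.4429]
Step 15: x=[4.8309] v=[-3.2770]
Step 16: x=[4.5256] v=[-3.0534]
Step 17: x=[4.2480] v=[-2.7760]
Step 18: x=[4.0030] v=[-2.4497]
Step 19: x=[3.7950] v=[-2.0802]
Step 20: x=[3.6276] v=[-1.6741]
Step 21: x=[3.5038] v=[-1.2385]
Step 22: x=[3.4257] v=[-0.7811]
Step 23: x=[3.3947] v=[-0.3099]
Step 24: x=[3.4114] v=[0.1668]
First v>=0 after going negative at step 24, time=2.4000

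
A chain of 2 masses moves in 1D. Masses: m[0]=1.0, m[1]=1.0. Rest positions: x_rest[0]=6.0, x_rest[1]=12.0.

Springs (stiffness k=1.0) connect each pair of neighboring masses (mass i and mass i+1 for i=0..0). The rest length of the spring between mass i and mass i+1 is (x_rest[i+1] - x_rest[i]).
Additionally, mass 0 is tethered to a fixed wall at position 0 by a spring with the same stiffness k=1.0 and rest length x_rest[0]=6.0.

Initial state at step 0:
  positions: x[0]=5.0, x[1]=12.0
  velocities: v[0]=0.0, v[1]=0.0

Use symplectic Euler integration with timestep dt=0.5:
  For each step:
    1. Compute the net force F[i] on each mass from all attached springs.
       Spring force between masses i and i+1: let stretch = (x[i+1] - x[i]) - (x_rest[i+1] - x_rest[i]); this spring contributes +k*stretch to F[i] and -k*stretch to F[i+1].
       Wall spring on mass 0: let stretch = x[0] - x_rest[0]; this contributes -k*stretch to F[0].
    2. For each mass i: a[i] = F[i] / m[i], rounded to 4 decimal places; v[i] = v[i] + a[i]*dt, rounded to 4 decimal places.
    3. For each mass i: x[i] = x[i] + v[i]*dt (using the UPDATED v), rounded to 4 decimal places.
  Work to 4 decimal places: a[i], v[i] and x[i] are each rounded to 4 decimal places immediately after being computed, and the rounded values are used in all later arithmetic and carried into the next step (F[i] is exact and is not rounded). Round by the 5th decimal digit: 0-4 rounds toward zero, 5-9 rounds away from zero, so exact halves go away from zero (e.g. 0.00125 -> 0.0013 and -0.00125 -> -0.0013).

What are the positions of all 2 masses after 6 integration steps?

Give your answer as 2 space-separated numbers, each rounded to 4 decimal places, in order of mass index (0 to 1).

Answer: 5.6101 12.5109

Derivation:
Step 0: x=[5.0000 12.0000] v=[0.0000 0.0000]
Step 1: x=[5.5000 11.7500] v=[1.0000 -0.5000]
Step 2: x=[6.1875 11.4375] v=[1.3750 -0.6250]
Step 3: x=[6.6407 11.3125] v=[0.9063 -0.2500]
Step 4: x=[6.6016 11.5196] v=[-0.0782 0.4141]
Step 5: x=[6.1416 11.9972] v=[-0.9200 0.9551]
Step 6: x=[5.6101 12.5109] v=[-1.0630 1.0273]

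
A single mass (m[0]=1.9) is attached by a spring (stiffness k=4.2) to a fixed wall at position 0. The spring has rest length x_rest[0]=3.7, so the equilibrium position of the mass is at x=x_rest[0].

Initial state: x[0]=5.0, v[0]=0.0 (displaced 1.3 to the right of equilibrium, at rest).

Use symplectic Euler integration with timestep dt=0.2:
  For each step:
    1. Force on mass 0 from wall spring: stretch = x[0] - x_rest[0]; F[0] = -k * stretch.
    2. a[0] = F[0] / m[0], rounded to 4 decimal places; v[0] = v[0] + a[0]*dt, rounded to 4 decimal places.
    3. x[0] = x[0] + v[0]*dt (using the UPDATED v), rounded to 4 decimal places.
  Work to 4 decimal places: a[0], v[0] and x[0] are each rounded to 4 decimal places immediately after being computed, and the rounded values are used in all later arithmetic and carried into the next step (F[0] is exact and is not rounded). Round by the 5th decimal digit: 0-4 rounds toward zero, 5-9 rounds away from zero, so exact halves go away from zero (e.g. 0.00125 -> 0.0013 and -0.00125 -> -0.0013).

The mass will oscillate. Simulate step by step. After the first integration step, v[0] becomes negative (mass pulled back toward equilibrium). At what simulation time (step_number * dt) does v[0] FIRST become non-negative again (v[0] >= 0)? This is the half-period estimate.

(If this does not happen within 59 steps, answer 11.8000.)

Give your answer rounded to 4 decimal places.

Answer: 2.2000

Derivation:
Step 0: x=[5.0000] v=[0.0000]
Step 1: x=[4.8851] v=[-0.5747]
Step 2: x=[4.6654] v=[-1.0986]
Step 3: x=[4.3603] v=[-1.5254]
Step 4: x=[3.9968] v=[-1.8173]
Step 5: x=[3.6071] v=[-1.9485]
Step 6: x=[3.2256] v=[-1.9074]
Step 7: x=[2.8861] v=[-1.6977]
Step 8: x=[2.6185] v=[-1.3379]
Step 9: x=[2.4465] v=[-0.8598]
Step 10: x=[2.3854] v=[-0.3056]
Step 11: x=[2.4405] v=[0.2756]
First v>=0 after going negative at step 11, time=2.2000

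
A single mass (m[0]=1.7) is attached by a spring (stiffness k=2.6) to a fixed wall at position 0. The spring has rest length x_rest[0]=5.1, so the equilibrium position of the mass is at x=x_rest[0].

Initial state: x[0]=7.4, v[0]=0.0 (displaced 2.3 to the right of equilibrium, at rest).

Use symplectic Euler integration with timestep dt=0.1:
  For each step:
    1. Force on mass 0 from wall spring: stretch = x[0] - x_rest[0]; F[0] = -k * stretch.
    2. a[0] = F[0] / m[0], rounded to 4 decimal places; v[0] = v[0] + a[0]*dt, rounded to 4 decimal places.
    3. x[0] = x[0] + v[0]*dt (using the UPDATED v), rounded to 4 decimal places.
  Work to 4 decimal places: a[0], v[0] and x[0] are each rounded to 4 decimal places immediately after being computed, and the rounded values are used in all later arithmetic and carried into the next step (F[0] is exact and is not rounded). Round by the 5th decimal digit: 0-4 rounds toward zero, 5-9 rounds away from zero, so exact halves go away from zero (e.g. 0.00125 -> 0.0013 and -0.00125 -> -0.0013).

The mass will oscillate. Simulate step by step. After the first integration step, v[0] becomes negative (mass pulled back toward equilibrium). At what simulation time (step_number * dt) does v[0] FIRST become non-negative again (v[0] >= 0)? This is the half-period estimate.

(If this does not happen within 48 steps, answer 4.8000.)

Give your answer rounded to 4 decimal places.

Answer: 2.6000

Derivation:
Step 0: x=[7.4000] v=[0.0000]
Step 1: x=[7.3648] v=[-0.3518]
Step 2: x=[7.2950] v=[-0.6982]
Step 3: x=[7.1916] v=[-1.0339]
Step 4: x=[7.0562] v=[-1.3538]
Step 5: x=[6.8909] v=[-1.6530]
Step 6: x=[6.6982] v=[-1.9269]
Step 7: x=[6.4811] v=[-2.1713]
Step 8: x=[6.2429] v=[-2.3825]
Step 9: x=[5.9872] v=[-2.5573]
Step 10: x=[5.7179] v=[-2.6930]
Step 11: x=[5.4392] v=[-2.7875]
Step 12: x=[5.1553] v=[-2.8394]
Step 13: x=[4.8705] v=[-2.8479]
Step 14: x=[4.5892] v=[-2.8128]
Step 15: x=[4.3157] v=[-2.7347]
Step 16: x=[4.0542] v=[-2.6148]
Step 17: x=[3.8087] v=[-2.4549]
Step 18: x=[3.5830] v=[-2.2574]
Step 19: x=[3.3805] v=[-2.0254]
Step 20: x=[3.2043] v=[-1.7624]
Step 21: x=[3.0571] v=[-1.4725]
Step 22: x=[2.9411] v=[-1.1601]
Step 23: x=[2.8581] v=[-0.8299]
Step 24: x=[2.8094] v=[-0.4870]
Step 25: x=[2.7957] v=[-0.1367]
Step 26: x=[2.8173] v=[0.2157]
First v>=0 after going negative at step 26, time=2.6000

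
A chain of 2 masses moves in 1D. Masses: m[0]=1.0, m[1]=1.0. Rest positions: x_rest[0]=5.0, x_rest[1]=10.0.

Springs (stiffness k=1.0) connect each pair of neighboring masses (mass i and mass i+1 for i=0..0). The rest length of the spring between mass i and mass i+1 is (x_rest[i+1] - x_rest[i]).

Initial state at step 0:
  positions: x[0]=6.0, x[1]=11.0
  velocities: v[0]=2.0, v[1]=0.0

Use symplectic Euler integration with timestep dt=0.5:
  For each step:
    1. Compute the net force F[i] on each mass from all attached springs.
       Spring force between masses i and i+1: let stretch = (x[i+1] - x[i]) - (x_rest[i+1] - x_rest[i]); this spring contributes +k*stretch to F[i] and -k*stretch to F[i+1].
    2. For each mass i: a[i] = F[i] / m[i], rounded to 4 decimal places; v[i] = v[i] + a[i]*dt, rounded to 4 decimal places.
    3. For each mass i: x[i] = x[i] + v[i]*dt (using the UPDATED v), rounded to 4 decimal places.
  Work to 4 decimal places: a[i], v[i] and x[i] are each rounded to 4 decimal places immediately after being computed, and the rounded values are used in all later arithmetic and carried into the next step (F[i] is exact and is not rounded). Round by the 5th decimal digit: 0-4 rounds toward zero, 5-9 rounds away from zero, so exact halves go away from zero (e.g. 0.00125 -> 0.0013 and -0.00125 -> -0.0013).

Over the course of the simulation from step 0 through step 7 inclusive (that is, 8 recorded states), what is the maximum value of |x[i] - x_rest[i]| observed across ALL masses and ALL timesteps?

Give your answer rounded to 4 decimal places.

Step 0: x=[6.0000 11.0000] v=[2.0000 0.0000]
Step 1: x=[7.0000 11.0000] v=[2.0000 0.0000]
Step 2: x=[7.7500 11.2500] v=[1.5000 0.5000]
Step 3: x=[8.1250 11.8750] v=[0.7500 1.2500]
Step 4: x=[8.1875 12.8125] v=[0.1250 1.8750]
Step 5: x=[8.1563 13.8438] v=[-0.0625 2.0625]
Step 6: x=[8.2970 14.7032] v=[0.2813 1.7188]
Step 7: x=[8.7892 15.2111] v=[0.9844 1.0157]
Max displacement = 5.2111

Answer: 5.2111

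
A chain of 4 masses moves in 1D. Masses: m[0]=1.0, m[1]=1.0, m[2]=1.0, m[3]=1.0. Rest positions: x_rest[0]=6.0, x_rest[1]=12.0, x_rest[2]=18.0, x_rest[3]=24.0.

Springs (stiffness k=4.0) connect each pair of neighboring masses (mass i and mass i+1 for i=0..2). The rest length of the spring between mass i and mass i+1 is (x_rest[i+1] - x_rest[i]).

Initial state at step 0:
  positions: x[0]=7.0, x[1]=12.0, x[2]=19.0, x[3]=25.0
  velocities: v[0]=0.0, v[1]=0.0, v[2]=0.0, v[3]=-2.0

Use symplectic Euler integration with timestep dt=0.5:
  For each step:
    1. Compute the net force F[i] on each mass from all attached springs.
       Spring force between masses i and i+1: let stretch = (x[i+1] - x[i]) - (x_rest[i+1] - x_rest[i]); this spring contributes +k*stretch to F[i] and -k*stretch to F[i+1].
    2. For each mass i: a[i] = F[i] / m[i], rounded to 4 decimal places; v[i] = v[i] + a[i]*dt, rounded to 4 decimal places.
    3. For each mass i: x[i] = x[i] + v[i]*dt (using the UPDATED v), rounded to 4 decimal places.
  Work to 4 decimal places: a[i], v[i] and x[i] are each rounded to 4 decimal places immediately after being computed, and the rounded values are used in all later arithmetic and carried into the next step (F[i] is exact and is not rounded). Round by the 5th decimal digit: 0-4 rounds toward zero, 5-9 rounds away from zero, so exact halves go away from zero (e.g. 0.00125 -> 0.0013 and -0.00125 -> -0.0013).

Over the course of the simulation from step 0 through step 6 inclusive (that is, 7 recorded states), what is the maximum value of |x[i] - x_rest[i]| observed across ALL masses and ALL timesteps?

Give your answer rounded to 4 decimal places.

Step 0: x=[7.0000 12.0000 19.0000 25.0000] v=[0.0000 0.0000 0.0000 -2.0000]
Step 1: x=[6.0000 14.0000 18.0000 24.0000] v=[-2.0000 4.0000 -2.0000 -2.0000]
Step 2: x=[7.0000 12.0000 19.0000 23.0000] v=[2.0000 -4.0000 2.0000 -2.0000]
Step 3: x=[7.0000 12.0000 17.0000 24.0000] v=[0.0000 0.0000 -4.0000 2.0000]
Step 4: x=[6.0000 12.0000 17.0000 24.0000] v=[-2.0000 0.0000 0.0000 0.0000]
Step 5: x=[5.0000 11.0000 19.0000 23.0000] v=[-2.0000 -2.0000 4.0000 -2.0000]
Step 6: x=[4.0000 12.0000 17.0000 24.0000] v=[-2.0000 2.0000 -4.0000 2.0000]
Max displacement = 2.0000

Answer: 2.0000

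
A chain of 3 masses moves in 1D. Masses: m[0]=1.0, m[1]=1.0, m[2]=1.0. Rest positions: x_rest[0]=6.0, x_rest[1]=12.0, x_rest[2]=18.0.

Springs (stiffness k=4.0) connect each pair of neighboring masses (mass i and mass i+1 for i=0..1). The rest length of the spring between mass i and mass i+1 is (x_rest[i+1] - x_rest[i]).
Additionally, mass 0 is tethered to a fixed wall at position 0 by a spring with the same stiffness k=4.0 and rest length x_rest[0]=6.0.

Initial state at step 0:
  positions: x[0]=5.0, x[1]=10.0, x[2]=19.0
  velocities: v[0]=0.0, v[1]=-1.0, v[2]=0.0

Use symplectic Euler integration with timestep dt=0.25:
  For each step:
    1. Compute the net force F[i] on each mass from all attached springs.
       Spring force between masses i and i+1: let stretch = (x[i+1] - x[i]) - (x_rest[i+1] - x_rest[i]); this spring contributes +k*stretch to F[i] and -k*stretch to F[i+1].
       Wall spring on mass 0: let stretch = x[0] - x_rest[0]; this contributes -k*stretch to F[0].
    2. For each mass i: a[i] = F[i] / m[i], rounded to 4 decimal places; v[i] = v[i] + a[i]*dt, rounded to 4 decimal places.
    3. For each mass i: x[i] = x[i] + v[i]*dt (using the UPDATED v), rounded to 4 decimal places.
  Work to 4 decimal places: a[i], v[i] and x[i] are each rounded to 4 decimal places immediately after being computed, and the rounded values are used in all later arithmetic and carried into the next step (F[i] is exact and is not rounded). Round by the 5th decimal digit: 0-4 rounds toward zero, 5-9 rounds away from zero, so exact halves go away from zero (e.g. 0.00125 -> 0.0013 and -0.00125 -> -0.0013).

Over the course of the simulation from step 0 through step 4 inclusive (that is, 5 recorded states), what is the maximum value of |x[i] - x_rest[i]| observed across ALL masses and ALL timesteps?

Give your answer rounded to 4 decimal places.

Step 0: x=[5.0000 10.0000 19.0000] v=[0.0000 -1.0000 0.0000]
Step 1: x=[5.0000 10.7500 18.2500] v=[0.0000 3.0000 -3.0000]
Step 2: x=[5.1875 11.9375 17.1250] v=[0.7500 4.7500 -4.5000]
Step 3: x=[5.7656 12.7344 16.2031] v=[2.3125 3.1875 -3.6875]
Step 4: x=[6.6445 12.6563 15.9141] v=[3.5157 -0.3126 -1.1562]
Max displacement = 2.0859

Answer: 2.0859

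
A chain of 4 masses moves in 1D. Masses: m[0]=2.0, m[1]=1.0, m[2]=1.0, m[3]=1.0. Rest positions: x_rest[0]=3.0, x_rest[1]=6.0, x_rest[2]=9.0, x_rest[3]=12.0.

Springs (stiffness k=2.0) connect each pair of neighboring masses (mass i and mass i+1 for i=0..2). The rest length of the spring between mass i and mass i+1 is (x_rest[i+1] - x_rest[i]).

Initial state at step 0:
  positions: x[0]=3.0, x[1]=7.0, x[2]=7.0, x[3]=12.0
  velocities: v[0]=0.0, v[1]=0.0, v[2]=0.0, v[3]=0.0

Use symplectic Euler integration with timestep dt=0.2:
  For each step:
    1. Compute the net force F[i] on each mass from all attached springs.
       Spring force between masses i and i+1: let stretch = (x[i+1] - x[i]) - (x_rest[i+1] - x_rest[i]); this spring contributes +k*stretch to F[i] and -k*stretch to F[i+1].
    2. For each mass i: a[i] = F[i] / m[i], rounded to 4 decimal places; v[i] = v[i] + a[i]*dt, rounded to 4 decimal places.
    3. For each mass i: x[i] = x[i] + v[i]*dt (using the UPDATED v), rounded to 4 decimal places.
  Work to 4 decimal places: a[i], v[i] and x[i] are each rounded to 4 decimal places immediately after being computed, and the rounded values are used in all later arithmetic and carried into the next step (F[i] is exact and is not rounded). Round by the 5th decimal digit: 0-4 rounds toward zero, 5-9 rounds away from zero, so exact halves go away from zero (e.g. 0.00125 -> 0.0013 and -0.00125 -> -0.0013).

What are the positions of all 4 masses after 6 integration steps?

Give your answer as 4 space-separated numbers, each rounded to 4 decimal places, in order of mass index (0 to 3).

Step 0: x=[3.0000 7.0000 7.0000 12.0000] v=[0.0000 0.0000 0.0000 0.0000]
Step 1: x=[3.0400 6.6800 7.4000 11.8400] v=[0.2000 -1.6000 2.0000 -0.8000]
Step 2: x=[3.1056 6.1264 8.0976 11.5648] v=[0.3280 -2.7680 3.4880 -1.3760]
Step 3: x=[3.1720 5.4888 8.9149 11.2522] v=[0.3322 -3.1878 4.0864 -1.5629]
Step 4: x=[3.2111 4.9400 9.6451 10.9926] v=[0.1956 -2.7441 3.6509 -1.2978]
Step 5: x=[3.1994 4.6293 10.1067 10.8652] v=[-0.0586 -1.5536 2.3079 -0.6368]
Step 6: x=[3.1249 4.6424 10.1908 10.9172] v=[-0.3726 0.0654 0.4203 0.2598]

Answer: 3.1249 4.6424 10.1908 10.9172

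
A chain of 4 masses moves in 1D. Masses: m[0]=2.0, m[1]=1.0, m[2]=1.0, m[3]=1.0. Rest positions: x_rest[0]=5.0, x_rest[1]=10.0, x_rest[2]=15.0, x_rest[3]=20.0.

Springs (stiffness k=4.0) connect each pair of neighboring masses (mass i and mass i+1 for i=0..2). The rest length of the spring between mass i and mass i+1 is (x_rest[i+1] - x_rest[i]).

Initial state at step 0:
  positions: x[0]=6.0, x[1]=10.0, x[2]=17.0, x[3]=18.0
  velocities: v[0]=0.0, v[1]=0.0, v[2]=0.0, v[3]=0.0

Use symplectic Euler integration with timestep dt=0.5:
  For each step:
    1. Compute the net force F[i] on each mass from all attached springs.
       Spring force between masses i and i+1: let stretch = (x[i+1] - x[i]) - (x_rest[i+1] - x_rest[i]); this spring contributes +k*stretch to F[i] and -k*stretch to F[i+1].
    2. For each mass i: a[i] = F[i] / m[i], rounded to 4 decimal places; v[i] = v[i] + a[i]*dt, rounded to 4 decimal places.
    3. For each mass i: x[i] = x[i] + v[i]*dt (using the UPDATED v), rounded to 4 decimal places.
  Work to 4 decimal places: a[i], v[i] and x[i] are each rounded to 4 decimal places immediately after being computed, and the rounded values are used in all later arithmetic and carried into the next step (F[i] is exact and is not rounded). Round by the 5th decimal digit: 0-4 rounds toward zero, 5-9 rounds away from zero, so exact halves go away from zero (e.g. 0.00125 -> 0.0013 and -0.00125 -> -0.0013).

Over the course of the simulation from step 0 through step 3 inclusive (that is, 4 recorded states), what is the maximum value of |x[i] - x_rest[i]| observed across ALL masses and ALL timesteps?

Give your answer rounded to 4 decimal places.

Step 0: x=[6.0000 10.0000 17.0000 18.0000] v=[0.0000 0.0000 0.0000 0.0000]
Step 1: x=[5.5000 13.0000 11.0000 22.0000] v=[-1.0000 6.0000 -12.0000 8.0000]
Step 2: x=[6.2500 6.5000 18.0000 20.0000] v=[1.5000 -13.0000 14.0000 -4.0000]
Step 3: x=[4.6250 11.2500 15.5000 21.0000] v=[-3.2500 9.5000 -5.0000 2.0000]
Max displacement = 4.0000

Answer: 4.0000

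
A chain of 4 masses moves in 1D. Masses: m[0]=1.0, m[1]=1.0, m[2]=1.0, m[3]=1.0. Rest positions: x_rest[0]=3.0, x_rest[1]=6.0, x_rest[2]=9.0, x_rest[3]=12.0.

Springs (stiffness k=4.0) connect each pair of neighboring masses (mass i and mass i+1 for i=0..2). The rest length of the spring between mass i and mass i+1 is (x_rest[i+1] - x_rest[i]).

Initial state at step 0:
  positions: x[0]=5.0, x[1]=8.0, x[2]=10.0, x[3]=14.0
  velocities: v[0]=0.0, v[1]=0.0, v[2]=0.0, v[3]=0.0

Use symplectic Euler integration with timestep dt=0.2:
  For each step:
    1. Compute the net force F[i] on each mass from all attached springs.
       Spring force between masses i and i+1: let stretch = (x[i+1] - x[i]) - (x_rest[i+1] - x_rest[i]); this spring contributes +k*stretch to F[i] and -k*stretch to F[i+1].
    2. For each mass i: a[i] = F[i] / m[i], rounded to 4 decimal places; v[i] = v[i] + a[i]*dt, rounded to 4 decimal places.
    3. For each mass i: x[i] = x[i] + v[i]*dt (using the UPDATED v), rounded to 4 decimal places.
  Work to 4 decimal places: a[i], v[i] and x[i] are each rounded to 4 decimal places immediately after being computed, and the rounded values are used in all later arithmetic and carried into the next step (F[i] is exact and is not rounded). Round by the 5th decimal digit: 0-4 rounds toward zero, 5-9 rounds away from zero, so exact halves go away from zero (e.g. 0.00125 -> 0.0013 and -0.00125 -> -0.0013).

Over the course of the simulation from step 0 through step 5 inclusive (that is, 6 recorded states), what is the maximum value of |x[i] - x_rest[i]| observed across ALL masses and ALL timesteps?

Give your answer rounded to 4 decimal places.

Answer: 2.4001

Derivation:
Step 0: x=[5.0000 8.0000 10.0000 14.0000] v=[0.0000 0.0000 0.0000 0.0000]
Step 1: x=[5.0000 7.8400 10.3200 13.8400] v=[0.0000 -0.8000 1.6000 -0.8000]
Step 2: x=[4.9744 7.6224 10.8064 13.5968] v=[-0.1280 -1.0880 2.4320 -1.2160]
Step 3: x=[4.8925 7.4906 11.2298 13.3871] v=[-0.4096 -0.6592 2.1171 -1.0483]
Step 4: x=[4.7463 7.5413 11.4001 13.3123] v=[-0.7311 0.2537 0.8516 -0.3741]
Step 5: x=[4.5673 7.7622 11.2590 13.4115] v=[-0.8951 1.1047 -0.7057 0.4961]
Max displacement = 2.4001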